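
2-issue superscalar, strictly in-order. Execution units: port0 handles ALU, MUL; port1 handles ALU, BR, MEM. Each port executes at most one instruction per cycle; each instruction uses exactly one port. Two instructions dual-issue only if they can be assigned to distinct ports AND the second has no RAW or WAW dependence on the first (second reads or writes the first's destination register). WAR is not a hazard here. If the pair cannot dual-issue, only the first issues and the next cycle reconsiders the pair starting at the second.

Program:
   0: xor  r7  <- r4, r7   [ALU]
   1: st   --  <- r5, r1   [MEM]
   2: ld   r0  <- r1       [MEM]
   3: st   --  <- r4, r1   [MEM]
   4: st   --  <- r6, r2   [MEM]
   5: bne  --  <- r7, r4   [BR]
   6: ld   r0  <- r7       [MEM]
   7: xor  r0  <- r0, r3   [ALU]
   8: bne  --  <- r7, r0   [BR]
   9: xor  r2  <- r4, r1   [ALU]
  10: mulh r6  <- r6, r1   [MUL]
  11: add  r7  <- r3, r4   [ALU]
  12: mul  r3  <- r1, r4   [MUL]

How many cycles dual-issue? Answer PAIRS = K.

PAIRS = 3

0. xor st @i0&i1  | 2-wide
1. ld @i2  | no-port MEM/MEM
2. st @i3  | no-port MEM/MEM
3. st @i4  | no-port MEM/BR
4. bne @i5  | no-port BR/MEM
5. ld @i6  | RAW+WAW r0
6. xor @i7  | RAW r0
7. bne xor @i8&i9  | 2-wide
8. mulh add @i10&i11  | 2-wide
9. mul @i12  | tail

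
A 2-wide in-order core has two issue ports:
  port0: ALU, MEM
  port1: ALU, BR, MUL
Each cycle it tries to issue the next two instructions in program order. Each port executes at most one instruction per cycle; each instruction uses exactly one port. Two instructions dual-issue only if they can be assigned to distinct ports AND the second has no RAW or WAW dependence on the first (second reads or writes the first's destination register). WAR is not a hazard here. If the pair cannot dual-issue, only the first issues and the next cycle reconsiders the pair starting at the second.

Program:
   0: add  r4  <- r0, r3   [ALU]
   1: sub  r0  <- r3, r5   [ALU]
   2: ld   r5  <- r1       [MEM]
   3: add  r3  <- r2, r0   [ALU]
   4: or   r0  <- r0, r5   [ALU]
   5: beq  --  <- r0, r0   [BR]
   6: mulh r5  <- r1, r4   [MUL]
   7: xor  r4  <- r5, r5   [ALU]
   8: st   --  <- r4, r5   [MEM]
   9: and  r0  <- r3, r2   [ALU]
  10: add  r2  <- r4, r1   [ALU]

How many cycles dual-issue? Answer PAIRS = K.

[0] i0&i1  add.ALU/sub.ALU  -- dual
[1] i2&i3  ld.MEM/add.ALU  -- dual
[2] i4  or.ALU  -- RAW r0
[3] i5  beq.BR  -- no-port BR/MUL
[4] i6  mulh.MUL  -- RAW r5
[5] i7  xor.ALU  -- RAW r4
[6] i8&i9  st.MEM/and.ALU  -- dual
[7] i10  add.ALU  -- tail

PAIRS = 3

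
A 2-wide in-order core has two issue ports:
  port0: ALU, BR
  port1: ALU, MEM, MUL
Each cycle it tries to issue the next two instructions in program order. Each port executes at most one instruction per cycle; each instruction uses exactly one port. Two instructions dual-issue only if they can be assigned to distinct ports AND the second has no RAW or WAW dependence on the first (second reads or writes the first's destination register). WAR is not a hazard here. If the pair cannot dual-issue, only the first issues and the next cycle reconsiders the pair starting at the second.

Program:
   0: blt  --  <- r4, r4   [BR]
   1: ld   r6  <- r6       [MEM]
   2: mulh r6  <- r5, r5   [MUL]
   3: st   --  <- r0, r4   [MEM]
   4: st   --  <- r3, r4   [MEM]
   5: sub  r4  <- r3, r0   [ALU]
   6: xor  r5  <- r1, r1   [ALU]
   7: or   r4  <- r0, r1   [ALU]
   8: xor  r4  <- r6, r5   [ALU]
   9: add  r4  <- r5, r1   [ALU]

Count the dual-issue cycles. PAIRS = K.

PAIRS = 3

#0 head=0: blt.BR/ld.MEM i0&i1 pair
#1 head=2: mulh.MUL i2 no-port MUL/MEM
#2 head=3: st.MEM i3 no-port MEM/MEM
#3 head=4: st.MEM/sub.ALU i4&i5 pair
#4 head=6: xor.ALU/or.ALU i6&i7 pair
#5 head=8: xor.ALU i8 WAW r4
#6 head=9: add.ALU i9 tail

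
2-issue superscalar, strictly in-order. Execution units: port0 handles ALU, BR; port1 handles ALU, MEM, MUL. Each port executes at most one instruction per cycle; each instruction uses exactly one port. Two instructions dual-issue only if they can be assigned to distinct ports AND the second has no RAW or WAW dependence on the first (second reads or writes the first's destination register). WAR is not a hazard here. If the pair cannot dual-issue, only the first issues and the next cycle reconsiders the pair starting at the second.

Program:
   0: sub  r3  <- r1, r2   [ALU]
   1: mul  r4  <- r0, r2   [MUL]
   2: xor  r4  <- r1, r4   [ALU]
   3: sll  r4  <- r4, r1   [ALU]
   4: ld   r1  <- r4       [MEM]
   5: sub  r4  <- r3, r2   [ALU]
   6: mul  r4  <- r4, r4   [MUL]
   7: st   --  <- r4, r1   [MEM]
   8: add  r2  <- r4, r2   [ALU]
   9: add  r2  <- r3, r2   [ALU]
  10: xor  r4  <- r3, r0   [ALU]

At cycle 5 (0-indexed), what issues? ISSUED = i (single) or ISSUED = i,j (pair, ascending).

ISSUED = 7,8

#0 head=0: sub mul i0&i1 dual
#1 head=2: xor i2 RAW+WAW r4
#2 head=3: sll i3 RAW r4
#3 head=4: ld sub i4&i5 dual
#4 head=6: mul i6 no-port MUL/MEM
#5 head=7: st add i7&i8 dual
#6 head=9: add xor i9&i10 dual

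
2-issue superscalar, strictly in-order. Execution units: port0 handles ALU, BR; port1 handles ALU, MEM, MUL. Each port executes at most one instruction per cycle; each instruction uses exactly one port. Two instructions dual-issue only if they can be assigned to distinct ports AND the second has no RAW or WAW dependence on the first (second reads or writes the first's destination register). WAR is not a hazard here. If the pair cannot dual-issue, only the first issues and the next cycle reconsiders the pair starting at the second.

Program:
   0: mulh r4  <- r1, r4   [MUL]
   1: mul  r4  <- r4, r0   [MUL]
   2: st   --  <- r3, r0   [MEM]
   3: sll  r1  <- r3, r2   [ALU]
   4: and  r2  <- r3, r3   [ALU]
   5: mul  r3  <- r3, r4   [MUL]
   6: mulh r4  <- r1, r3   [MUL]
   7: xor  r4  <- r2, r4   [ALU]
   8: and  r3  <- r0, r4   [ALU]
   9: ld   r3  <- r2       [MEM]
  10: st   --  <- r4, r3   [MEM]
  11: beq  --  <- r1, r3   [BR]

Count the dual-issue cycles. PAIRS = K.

0. mulh @i0  | no-port MUL/MUL
1. mul @i1  | no-port MUL/MEM
2. st sll @i2+i3  | pair
3. and mul @i4+i5  | pair
4. mulh @i6  | RAW+WAW r4
5. xor @i7  | RAW r4
6. and @i8  | WAW r3
7. ld @i9  | no-port MEM/MEM
8. st beq @i10+i11  | pair

PAIRS = 3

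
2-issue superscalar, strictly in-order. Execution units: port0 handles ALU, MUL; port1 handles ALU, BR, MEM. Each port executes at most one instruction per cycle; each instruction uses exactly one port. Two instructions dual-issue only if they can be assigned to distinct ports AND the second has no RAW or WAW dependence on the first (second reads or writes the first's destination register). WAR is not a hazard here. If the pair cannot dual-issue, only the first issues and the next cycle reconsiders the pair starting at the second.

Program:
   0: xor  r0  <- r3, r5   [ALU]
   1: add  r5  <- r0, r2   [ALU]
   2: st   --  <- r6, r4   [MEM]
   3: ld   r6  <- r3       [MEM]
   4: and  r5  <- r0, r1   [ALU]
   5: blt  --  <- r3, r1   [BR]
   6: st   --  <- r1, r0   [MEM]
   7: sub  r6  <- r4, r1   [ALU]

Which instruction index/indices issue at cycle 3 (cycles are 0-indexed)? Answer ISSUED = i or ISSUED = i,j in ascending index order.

ISSUED = 5

[0] i0  xor.ALU  -- RAW r0
[1] i1&i2  add.ALU+st.MEM  -- pair
[2] i3&i4  ld.MEM+and.ALU  -- pair
[3] i5  blt.BR  -- no-port BR/MEM
[4] i6&i7  st.MEM+sub.ALU  -- pair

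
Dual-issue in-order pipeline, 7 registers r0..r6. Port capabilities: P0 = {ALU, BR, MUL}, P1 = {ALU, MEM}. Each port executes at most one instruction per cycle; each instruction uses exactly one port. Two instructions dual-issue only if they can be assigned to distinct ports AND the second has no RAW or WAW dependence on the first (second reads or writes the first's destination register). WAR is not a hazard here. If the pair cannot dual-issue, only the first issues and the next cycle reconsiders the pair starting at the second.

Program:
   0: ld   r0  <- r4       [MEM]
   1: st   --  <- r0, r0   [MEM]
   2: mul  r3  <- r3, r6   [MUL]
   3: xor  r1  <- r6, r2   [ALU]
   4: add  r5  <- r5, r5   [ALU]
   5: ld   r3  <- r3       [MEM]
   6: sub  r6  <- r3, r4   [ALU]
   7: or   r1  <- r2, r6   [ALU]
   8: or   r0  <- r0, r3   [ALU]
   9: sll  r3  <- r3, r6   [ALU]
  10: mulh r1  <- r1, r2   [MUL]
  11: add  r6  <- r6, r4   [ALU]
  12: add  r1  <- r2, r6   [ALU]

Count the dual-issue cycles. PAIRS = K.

PAIRS = 4

#0 head=0: ld i0 no-port MEM/MEM
#1 head=1: st+mul i1,i2 dual
#2 head=3: xor+add i3,i4 dual
#3 head=5: ld i5 RAW r3
#4 head=6: sub i6 RAW r6
#5 head=7: or+or i7,i8 dual
#6 head=9: sll+mulh i9,i10 dual
#7 head=11: add i11 RAW r6
#8 head=12: add i12 tail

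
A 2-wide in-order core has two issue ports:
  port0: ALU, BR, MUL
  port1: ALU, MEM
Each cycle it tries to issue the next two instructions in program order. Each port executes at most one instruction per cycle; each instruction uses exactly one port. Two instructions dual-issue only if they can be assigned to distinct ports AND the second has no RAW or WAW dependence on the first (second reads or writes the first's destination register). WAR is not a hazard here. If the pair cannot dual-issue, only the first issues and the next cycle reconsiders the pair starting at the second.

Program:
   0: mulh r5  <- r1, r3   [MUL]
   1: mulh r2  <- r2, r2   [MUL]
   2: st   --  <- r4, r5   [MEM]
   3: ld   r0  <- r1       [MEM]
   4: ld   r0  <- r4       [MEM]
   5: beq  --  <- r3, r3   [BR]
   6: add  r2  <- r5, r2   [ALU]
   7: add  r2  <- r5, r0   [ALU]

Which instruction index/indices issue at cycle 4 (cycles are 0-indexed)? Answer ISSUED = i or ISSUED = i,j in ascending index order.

ISSUED = 6

t=0 i0:mulh ; no-port MUL/MUL
t=1 i1,i2:mulh st ; 2-wide
t=2 i3:ld ; no-port MEM/MEM
t=3 i4,i5:ld beq ; 2-wide
t=4 i6:add ; WAW r2
t=5 i7:add ; tail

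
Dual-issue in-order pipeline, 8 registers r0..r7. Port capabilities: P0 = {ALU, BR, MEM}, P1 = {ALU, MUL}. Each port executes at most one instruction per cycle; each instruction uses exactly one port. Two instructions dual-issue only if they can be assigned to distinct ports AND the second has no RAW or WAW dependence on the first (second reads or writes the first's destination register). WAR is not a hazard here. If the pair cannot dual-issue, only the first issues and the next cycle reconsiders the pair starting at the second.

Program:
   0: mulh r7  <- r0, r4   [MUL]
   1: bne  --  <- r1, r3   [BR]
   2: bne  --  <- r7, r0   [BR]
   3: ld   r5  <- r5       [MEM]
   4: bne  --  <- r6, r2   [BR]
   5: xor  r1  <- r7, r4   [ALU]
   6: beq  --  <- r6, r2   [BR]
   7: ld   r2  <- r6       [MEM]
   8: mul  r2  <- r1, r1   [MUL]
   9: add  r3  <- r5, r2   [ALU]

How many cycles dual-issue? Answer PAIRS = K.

#0 head=0: mulh+bne i0+i1 pair
#1 head=2: bne i2 no-port BR/MEM
#2 head=3: ld i3 no-port MEM/BR
#3 head=4: bne+xor i4+i5 pair
#4 head=6: beq i6 no-port BR/MEM
#5 head=7: ld i7 WAW r2
#6 head=8: mul i8 RAW r2
#7 head=9: add i9 tail

PAIRS = 2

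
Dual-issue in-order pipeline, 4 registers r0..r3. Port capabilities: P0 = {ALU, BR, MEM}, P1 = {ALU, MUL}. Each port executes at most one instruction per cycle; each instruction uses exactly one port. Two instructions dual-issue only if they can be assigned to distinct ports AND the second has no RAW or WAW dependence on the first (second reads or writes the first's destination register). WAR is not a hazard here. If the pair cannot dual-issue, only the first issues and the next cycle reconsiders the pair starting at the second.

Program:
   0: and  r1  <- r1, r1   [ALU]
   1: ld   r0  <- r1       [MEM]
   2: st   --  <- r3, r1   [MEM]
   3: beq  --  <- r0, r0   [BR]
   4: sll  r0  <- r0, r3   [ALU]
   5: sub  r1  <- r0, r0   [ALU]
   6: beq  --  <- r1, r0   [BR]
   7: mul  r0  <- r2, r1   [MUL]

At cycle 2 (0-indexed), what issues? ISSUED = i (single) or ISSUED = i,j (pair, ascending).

c0: i0 and  RAW r1
c1: i1 ld  no-port MEM/MEM
c2: i2 st  no-port MEM/BR
c3: i3,i4 beq sll  pair
c4: i5 sub  RAW r1
c5: i6,i7 beq mul  pair

ISSUED = 2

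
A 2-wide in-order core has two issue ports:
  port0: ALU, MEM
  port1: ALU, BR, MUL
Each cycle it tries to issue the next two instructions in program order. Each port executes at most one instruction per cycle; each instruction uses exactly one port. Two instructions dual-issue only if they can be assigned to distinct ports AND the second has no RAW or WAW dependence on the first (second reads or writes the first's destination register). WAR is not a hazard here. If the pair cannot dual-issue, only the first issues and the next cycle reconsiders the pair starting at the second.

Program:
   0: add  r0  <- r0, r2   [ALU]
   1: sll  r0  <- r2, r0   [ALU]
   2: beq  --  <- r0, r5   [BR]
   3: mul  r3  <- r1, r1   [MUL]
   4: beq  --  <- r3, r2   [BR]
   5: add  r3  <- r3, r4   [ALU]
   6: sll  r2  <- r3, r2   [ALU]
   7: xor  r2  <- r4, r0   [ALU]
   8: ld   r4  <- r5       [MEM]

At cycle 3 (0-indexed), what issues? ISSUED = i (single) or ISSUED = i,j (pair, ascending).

ISSUED = 3

c0: i0 add.ALU  RAW+WAW r0
c1: i1 sll.ALU  RAW r0
c2: i2 beq.BR  no-port BR/MUL
c3: i3 mul.MUL  no-port MUL/BR
c4: i4,i5 beq.BR;add.ALU  dual
c5: i6 sll.ALU  WAW r2
c6: i7,i8 xor.ALU;ld.MEM  dual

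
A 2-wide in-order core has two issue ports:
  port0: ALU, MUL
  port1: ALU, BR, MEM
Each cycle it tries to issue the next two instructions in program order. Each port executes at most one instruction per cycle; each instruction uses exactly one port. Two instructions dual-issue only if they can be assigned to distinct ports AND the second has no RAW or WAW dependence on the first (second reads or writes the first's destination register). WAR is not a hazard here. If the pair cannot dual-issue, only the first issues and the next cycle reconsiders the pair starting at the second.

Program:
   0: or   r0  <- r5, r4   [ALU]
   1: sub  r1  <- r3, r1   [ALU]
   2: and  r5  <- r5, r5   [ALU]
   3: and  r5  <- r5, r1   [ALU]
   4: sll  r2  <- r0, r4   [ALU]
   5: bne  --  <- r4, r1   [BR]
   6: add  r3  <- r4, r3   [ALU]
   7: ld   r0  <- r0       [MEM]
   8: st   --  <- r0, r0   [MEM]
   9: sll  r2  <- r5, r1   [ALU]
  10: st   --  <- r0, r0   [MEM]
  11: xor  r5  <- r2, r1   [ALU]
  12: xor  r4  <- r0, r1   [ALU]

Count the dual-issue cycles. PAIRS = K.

c0: i0&i1 or+sub  pair
c1: i2 and  RAW+WAW r5
c2: i3&i4 and+sll  pair
c3: i5&i6 bne+add  pair
c4: i7 ld  no-port MEM/MEM
c5: i8&i9 st+sll  pair
c6: i10&i11 st+xor  pair
c7: i12 xor  tail

PAIRS = 5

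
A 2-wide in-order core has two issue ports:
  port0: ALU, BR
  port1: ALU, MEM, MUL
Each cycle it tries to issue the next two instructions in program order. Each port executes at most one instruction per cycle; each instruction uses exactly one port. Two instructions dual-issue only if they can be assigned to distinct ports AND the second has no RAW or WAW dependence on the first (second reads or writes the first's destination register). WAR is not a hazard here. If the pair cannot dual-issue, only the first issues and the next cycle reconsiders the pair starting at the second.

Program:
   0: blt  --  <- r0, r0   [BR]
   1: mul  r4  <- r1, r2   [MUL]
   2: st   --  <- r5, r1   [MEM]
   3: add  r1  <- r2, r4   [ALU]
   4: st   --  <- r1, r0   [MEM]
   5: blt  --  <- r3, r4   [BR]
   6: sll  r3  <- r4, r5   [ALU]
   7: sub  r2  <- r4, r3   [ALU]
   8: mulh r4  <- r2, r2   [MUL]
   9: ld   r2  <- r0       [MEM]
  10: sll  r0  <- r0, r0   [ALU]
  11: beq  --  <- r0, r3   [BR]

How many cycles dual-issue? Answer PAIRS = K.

PAIRS = 4

[0] i0&i1  blt.BR;mul.MUL  -- 2-wide
[1] i2&i3  st.MEM;add.ALU  -- 2-wide
[2] i4&i5  st.MEM;blt.BR  -- 2-wide
[3] i6  sll.ALU  -- RAW r3
[4] i7  sub.ALU  -- RAW r2
[5] i8  mulh.MUL  -- no-port MUL/MEM
[6] i9&i10  ld.MEM;sll.ALU  -- 2-wide
[7] i11  beq.BR  -- tail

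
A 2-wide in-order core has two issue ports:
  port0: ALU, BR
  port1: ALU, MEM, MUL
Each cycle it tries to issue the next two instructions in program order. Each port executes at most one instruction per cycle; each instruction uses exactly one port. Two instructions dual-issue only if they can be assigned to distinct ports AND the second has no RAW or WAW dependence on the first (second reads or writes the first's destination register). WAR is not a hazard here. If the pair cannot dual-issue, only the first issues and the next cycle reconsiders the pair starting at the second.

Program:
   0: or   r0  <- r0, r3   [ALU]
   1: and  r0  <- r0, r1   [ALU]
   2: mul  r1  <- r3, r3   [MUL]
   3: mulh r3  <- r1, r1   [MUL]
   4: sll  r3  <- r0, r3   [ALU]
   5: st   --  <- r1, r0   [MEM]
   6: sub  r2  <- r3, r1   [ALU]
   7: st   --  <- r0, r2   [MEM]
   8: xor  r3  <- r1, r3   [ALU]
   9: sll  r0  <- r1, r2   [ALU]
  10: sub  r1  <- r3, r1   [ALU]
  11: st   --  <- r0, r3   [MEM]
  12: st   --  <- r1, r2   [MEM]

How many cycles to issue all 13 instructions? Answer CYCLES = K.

CYCLES = 9

  cy0 -> i0 (or.ALU) RAW+WAW r0
  cy1 -> i1/i2 (and.ALU+mul.MUL) dual
  cy2 -> i3 (mulh.MUL) RAW+WAW r3
  cy3 -> i4/i5 (sll.ALU+st.MEM) dual
  cy4 -> i6 (sub.ALU) RAW r2
  cy5 -> i7/i8 (st.MEM+xor.ALU) dual
  cy6 -> i9/i10 (sll.ALU+sub.ALU) dual
  cy7 -> i11 (st.MEM) no-port MEM/MEM
  cy8 -> i12 (st.MEM) tail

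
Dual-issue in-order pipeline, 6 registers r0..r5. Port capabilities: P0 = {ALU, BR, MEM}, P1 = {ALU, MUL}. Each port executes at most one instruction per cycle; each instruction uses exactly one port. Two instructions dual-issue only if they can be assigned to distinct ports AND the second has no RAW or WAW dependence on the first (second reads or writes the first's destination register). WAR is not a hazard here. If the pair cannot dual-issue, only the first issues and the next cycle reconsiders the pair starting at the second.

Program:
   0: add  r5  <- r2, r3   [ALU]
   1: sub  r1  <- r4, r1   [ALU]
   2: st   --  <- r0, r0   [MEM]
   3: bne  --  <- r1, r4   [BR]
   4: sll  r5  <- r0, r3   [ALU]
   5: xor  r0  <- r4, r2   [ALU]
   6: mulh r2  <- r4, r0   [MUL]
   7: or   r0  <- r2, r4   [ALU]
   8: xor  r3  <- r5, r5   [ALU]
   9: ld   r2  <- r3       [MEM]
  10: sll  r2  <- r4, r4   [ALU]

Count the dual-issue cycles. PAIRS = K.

PAIRS = 3

t=0 i0&i1:add.ALU;sub.ALU ; 2-wide
t=1 i2:st.MEM ; no-port MEM/BR
t=2 i3&i4:bne.BR;sll.ALU ; 2-wide
t=3 i5:xor.ALU ; RAW r0
t=4 i6:mulh.MUL ; RAW r2
t=5 i7&i8:or.ALU;xor.ALU ; 2-wide
t=6 i9:ld.MEM ; WAW r2
t=7 i10:sll.ALU ; tail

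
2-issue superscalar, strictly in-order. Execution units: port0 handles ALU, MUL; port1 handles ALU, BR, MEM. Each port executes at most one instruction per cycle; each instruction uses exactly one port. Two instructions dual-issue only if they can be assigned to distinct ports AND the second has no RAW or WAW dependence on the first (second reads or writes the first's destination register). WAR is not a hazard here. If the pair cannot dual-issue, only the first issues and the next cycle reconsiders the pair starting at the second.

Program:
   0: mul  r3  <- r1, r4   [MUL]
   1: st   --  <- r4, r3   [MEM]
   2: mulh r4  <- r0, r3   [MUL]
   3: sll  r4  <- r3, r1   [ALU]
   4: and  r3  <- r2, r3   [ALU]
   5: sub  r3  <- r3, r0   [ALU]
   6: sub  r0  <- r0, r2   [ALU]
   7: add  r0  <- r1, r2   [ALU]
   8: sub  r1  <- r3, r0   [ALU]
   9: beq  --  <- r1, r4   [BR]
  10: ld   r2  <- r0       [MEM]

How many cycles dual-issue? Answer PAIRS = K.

  cy0 -> i0 (mul) RAW r3
  cy1 -> i1+i2 (st;mulh) pair
  cy2 -> i3+i4 (sll;and) pair
  cy3 -> i5+i6 (sub;sub) pair
  cy4 -> i7 (add) RAW r0
  cy5 -> i8 (sub) RAW r1
  cy6 -> i9 (beq) no-port BR/MEM
  cy7 -> i10 (ld) tail

PAIRS = 3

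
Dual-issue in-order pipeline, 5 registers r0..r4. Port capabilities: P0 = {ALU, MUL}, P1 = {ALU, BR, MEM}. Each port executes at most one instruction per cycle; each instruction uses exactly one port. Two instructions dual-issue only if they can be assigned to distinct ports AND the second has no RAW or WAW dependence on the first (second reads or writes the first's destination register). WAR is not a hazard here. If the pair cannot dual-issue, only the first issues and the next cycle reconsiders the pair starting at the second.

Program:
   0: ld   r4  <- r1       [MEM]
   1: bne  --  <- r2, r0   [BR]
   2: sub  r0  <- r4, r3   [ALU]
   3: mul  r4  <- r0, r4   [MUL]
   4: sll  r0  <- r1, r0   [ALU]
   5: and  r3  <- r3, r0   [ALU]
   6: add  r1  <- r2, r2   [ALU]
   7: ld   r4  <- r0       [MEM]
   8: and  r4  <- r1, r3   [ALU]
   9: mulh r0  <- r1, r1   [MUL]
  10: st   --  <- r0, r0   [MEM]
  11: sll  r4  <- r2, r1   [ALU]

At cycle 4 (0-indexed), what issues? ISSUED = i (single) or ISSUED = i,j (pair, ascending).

#0 head=0: ld i0 no-port MEM/BR
#1 head=1: bne+sub i1&i2 pair
#2 head=3: mul+sll i3&i4 pair
#3 head=5: and+add i5&i6 pair
#4 head=7: ld i7 WAW r4
#5 head=8: and+mulh i8&i9 pair
#6 head=10: st+sll i10&i11 pair

ISSUED = 7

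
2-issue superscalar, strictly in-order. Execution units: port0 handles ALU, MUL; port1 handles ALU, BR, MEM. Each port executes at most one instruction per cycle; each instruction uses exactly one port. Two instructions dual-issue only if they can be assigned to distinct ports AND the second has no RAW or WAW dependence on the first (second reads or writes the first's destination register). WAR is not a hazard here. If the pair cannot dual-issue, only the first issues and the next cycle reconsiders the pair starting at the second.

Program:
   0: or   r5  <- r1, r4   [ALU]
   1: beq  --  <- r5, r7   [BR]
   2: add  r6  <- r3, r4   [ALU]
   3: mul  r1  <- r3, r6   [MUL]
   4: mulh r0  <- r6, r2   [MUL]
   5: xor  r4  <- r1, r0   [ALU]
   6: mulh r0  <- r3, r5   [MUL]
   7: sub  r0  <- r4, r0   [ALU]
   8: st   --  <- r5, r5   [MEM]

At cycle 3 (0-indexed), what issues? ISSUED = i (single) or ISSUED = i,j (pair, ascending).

t=0 i0:or.ALU ; RAW r5
t=1 i1,i2:beq.BR+add.ALU ; dual
t=2 i3:mul.MUL ; no-port MUL/MUL
t=3 i4:mulh.MUL ; RAW r0
t=4 i5,i6:xor.ALU+mulh.MUL ; dual
t=5 i7,i8:sub.ALU+st.MEM ; dual

ISSUED = 4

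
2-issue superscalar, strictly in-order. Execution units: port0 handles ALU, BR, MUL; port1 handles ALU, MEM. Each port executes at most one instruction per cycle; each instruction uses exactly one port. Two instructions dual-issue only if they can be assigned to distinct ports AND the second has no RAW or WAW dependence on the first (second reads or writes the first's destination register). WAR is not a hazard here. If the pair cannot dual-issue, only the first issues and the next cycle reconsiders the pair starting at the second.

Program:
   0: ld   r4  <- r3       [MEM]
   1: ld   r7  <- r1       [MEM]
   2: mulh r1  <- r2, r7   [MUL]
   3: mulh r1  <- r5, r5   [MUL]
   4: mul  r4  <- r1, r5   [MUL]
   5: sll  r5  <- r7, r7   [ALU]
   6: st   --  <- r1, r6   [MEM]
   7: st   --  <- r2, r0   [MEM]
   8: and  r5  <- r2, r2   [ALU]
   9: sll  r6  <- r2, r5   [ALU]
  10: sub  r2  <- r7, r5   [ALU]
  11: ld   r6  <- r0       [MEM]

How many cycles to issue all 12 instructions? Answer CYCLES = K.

CYCLES = 9

#0 head=0: ld.MEM i0 no-port MEM/MEM
#1 head=1: ld.MEM i1 RAW r7
#2 head=2: mulh.MUL i2 no-port MUL/MUL
#3 head=3: mulh.MUL i3 no-port MUL/MUL
#4 head=4: mul.MUL;sll.ALU i4+i5 dual
#5 head=6: st.MEM i6 no-port MEM/MEM
#6 head=7: st.MEM;and.ALU i7+i8 dual
#7 head=9: sll.ALU;sub.ALU i9+i10 dual
#8 head=11: ld.MEM i11 tail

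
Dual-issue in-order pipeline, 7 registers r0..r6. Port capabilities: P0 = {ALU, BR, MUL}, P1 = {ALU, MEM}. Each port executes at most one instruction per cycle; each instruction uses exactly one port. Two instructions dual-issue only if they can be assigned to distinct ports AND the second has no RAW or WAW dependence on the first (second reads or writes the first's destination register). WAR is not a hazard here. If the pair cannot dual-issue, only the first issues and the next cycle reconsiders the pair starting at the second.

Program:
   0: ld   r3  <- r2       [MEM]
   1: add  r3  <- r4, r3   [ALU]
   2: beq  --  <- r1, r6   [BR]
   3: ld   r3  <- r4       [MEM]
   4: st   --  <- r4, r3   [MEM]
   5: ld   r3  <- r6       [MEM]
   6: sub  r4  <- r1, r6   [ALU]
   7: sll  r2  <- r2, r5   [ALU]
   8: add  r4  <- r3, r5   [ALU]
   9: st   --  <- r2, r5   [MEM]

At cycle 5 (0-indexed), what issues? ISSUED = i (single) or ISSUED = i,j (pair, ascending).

t=0 i0:ld ; RAW+WAW r3
t=1 i1,i2:add beq ; 2-wide
t=2 i3:ld ; no-port MEM/MEM
t=3 i4:st ; no-port MEM/MEM
t=4 i5,i6:ld sub ; 2-wide
t=5 i7,i8:sll add ; 2-wide
t=6 i9:st ; tail

ISSUED = 7,8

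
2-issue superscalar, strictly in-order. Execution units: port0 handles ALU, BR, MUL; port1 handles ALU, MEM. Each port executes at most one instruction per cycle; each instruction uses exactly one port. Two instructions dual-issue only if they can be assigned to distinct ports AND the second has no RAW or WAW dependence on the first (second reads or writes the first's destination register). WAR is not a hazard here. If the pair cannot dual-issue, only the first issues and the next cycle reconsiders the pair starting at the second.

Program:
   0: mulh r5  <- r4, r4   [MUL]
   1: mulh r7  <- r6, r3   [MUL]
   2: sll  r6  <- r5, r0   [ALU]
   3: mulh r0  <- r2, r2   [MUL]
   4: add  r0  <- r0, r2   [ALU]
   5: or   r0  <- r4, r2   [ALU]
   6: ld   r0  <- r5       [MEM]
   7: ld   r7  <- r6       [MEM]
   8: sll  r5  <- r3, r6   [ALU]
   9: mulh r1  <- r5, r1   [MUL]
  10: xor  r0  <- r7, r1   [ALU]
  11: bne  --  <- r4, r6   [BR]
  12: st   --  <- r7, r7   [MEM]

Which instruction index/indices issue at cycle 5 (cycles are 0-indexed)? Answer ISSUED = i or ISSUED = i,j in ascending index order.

0. mulh @i0  | no-port MUL/MUL
1. mulh+sll @i1/i2  | 2-wide
2. mulh @i3  | RAW+WAW r0
3. add @i4  | WAW r0
4. or @i5  | WAW r0
5. ld @i6  | no-port MEM/MEM
6. ld+sll @i7/i8  | 2-wide
7. mulh @i9  | RAW r1
8. xor+bne @i10/i11  | 2-wide
9. st @i12  | tail

ISSUED = 6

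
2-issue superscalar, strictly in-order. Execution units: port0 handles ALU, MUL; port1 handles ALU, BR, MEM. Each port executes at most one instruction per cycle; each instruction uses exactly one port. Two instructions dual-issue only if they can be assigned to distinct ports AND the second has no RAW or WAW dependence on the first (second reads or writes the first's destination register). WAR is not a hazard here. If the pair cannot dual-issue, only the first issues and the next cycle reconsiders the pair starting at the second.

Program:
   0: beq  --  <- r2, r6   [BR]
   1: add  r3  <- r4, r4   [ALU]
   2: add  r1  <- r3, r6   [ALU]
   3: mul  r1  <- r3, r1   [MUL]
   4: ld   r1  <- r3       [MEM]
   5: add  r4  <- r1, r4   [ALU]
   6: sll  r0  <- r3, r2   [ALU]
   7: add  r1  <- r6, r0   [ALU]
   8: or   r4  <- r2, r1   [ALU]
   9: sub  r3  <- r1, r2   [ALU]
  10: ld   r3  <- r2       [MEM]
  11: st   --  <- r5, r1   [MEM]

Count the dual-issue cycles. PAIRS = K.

PAIRS = 3

[0] i0&i1  beq+add  -- pair
[1] i2  add  -- RAW+WAW r1
[2] i3  mul  -- WAW r1
[3] i4  ld  -- RAW r1
[4] i5&i6  add+sll  -- pair
[5] i7  add  -- RAW r1
[6] i8&i9  or+sub  -- pair
[7] i10  ld  -- no-port MEM/MEM
[8] i11  st  -- tail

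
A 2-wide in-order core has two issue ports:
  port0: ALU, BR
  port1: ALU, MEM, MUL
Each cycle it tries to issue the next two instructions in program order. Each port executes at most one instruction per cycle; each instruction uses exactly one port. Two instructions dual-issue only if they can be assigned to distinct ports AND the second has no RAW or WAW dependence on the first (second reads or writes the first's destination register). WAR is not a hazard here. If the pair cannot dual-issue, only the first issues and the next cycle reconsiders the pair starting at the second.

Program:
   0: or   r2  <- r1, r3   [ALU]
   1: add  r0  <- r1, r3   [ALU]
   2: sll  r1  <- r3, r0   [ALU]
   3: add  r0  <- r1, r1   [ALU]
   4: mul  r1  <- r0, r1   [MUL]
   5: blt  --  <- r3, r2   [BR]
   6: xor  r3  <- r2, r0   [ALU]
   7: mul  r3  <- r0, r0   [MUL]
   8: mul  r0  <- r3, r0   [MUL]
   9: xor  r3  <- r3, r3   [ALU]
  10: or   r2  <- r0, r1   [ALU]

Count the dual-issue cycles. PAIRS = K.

  cy0 -> i0,i1 (or.ALU add.ALU) 2-wide
  cy1 -> i2 (sll.ALU) RAW r1
  cy2 -> i3 (add.ALU) RAW r0
  cy3 -> i4,i5 (mul.MUL blt.BR) 2-wide
  cy4 -> i6 (xor.ALU) WAW r3
  cy5 -> i7 (mul.MUL) no-port MUL/MUL
  cy6 -> i8,i9 (mul.MUL xor.ALU) 2-wide
  cy7 -> i10 (or.ALU) tail

PAIRS = 3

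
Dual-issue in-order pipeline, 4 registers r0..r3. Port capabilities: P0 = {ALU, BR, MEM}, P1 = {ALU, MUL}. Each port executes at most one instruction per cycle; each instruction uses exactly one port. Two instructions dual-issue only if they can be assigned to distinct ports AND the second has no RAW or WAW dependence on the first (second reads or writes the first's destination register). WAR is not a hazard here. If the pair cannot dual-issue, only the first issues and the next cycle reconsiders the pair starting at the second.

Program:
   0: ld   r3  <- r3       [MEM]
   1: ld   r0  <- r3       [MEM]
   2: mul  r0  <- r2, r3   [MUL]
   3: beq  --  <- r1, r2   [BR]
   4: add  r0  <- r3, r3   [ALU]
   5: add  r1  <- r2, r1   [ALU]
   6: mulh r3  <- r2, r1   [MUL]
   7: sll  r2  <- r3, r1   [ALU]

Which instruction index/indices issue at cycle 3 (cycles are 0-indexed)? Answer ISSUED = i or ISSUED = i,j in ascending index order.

#0 head=0: ld i0 no-port MEM/MEM
#1 head=1: ld i1 WAW r0
#2 head=2: mul+beq i2/i3 2-wide
#3 head=4: add+add i4/i5 2-wide
#4 head=6: mulh i6 RAW r3
#5 head=7: sll i7 tail

ISSUED = 4,5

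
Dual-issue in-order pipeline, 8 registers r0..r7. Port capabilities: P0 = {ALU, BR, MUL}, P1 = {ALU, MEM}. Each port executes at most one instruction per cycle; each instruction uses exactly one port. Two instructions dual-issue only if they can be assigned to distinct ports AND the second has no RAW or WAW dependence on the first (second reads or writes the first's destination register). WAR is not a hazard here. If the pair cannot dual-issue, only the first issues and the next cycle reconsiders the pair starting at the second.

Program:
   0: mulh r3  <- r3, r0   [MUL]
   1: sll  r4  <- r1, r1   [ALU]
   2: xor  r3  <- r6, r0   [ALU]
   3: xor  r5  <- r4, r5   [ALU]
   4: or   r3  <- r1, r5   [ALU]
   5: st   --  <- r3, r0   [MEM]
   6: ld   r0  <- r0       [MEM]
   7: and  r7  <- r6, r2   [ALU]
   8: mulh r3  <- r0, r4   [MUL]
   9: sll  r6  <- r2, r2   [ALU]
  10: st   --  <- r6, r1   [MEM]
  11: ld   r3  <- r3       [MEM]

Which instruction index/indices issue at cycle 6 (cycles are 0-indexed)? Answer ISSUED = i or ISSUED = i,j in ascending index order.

ISSUED = 10

t=0 i0/i1:mulh.MUL+sll.ALU ; 2-wide
t=1 i2/i3:xor.ALU+xor.ALU ; 2-wide
t=2 i4:or.ALU ; RAW r3
t=3 i5:st.MEM ; no-port MEM/MEM
t=4 i6/i7:ld.MEM+and.ALU ; 2-wide
t=5 i8/i9:mulh.MUL+sll.ALU ; 2-wide
t=6 i10:st.MEM ; no-port MEM/MEM
t=7 i11:ld.MEM ; tail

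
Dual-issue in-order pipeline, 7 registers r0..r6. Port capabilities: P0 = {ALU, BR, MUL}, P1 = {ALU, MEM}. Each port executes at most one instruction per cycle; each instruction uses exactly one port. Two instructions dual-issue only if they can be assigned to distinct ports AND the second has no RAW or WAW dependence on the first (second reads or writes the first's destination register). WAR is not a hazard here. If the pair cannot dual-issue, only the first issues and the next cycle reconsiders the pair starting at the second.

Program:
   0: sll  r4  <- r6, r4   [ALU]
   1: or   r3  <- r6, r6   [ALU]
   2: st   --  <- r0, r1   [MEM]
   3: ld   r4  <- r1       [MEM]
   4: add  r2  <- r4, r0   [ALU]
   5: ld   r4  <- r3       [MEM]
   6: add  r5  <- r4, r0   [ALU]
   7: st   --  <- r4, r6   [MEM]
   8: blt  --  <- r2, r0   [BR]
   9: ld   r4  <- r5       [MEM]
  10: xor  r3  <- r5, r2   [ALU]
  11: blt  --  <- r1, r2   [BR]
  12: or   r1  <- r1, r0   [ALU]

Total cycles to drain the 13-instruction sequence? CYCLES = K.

[0] i0&i1  sll.ALU/or.ALU  -- pair
[1] i2  st.MEM  -- no-port MEM/MEM
[2] i3  ld.MEM  -- RAW r4
[3] i4&i5  add.ALU/ld.MEM  -- pair
[4] i6&i7  add.ALU/st.MEM  -- pair
[5] i8&i9  blt.BR/ld.MEM  -- pair
[6] i10&i11  xor.ALU/blt.BR  -- pair
[7] i12  or.ALU  -- tail

CYCLES = 8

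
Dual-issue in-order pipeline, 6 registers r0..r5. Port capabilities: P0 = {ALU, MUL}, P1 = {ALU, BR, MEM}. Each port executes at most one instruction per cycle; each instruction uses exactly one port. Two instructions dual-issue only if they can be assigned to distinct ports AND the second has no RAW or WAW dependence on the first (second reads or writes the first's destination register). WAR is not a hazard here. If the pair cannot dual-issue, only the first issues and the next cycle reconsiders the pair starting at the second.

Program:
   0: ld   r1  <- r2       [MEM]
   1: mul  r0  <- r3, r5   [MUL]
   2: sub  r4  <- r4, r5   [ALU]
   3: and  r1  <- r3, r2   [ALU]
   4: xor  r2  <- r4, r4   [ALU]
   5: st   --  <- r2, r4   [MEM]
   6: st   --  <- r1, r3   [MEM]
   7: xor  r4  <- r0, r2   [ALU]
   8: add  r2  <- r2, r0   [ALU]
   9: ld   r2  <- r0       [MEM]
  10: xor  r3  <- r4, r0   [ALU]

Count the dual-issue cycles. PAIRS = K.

c0: i0&i1 ld.MEM mul.MUL  2-wide
c1: i2&i3 sub.ALU and.ALU  2-wide
c2: i4 xor.ALU  RAW r2
c3: i5 st.MEM  no-port MEM/MEM
c4: i6&i7 st.MEM xor.ALU  2-wide
c5: i8 add.ALU  WAW r2
c6: i9&i10 ld.MEM xor.ALU  2-wide

PAIRS = 4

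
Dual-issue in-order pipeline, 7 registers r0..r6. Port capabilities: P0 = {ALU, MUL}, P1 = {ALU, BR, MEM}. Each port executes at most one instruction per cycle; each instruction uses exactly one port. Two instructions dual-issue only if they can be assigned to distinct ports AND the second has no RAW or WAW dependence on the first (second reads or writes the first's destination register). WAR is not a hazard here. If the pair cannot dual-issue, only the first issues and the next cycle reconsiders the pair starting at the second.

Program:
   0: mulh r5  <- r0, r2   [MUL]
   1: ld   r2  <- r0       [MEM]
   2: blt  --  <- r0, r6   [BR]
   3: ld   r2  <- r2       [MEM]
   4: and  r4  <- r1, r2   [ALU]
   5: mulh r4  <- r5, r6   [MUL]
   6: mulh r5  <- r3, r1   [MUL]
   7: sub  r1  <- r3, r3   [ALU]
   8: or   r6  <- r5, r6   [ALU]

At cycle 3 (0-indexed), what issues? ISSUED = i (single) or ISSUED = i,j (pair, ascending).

ISSUED = 4

c0: i0&i1 mulh+ld  pair
c1: i2 blt  no-port BR/MEM
c2: i3 ld  RAW r2
c3: i4 and  WAW r4
c4: i5 mulh  no-port MUL/MUL
c5: i6&i7 mulh+sub  pair
c6: i8 or  tail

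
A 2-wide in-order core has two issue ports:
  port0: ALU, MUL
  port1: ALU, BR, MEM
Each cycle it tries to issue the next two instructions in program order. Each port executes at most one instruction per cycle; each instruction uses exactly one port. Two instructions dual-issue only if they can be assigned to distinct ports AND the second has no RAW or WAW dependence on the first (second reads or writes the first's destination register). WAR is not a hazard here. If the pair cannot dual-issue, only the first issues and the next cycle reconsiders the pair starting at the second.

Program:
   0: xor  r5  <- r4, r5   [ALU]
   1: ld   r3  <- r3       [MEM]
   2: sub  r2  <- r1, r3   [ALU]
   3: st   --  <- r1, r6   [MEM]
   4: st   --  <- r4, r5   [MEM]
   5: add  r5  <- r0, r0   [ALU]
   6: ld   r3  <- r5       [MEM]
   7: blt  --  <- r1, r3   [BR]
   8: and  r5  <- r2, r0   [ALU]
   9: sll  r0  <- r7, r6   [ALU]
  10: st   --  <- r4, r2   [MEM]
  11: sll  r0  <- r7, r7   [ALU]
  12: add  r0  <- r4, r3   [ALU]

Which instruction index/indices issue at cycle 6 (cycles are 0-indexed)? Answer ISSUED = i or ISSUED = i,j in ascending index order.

0. xor;ld @i0&i1  | pair
1. sub;st @i2&i3  | pair
2. st;add @i4&i5  | pair
3. ld @i6  | no-port MEM/BR
4. blt;and @i7&i8  | pair
5. sll;st @i9&i10  | pair
6. sll @i11  | WAW r0
7. add @i12  | tail

ISSUED = 11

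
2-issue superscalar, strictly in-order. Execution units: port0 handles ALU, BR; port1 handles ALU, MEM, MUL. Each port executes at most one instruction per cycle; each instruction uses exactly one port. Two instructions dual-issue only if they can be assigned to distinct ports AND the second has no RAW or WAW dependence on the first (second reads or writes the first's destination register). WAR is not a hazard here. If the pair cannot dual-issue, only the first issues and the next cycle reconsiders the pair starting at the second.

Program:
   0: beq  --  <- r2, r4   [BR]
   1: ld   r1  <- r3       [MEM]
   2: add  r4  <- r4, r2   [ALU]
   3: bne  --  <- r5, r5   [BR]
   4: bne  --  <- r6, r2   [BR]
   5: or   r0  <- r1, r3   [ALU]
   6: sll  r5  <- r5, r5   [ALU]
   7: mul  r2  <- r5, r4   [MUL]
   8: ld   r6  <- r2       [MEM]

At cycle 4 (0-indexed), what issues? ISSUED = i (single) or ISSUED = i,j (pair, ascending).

ISSUED = 7

  cy0 -> i0/i1 (beq ld) pair
  cy1 -> i2/i3 (add bne) pair
  cy2 -> i4/i5 (bne or) pair
  cy3 -> i6 (sll) RAW r5
  cy4 -> i7 (mul) no-port MUL/MEM
  cy5 -> i8 (ld) tail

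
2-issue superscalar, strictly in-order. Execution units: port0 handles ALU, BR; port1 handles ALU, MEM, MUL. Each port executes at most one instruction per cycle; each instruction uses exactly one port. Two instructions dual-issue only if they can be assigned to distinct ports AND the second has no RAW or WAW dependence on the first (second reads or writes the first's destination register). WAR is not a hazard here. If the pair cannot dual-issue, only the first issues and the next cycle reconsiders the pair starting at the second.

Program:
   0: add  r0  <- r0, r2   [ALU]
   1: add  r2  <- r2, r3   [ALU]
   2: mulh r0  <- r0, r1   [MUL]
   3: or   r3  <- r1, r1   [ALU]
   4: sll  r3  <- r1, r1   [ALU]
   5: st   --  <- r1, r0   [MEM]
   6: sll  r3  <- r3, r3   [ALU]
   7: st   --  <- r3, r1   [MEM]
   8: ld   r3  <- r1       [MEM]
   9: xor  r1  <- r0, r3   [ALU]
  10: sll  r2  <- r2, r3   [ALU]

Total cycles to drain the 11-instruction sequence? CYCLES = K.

  cy0 -> i0,i1 (add;add) pair
  cy1 -> i2,i3 (mulh;or) pair
  cy2 -> i4,i5 (sll;st) pair
  cy3 -> i6 (sll) RAW r3
  cy4 -> i7 (st) no-port MEM/MEM
  cy5 -> i8 (ld) RAW r3
  cy6 -> i9,i10 (xor;sll) pair

CYCLES = 7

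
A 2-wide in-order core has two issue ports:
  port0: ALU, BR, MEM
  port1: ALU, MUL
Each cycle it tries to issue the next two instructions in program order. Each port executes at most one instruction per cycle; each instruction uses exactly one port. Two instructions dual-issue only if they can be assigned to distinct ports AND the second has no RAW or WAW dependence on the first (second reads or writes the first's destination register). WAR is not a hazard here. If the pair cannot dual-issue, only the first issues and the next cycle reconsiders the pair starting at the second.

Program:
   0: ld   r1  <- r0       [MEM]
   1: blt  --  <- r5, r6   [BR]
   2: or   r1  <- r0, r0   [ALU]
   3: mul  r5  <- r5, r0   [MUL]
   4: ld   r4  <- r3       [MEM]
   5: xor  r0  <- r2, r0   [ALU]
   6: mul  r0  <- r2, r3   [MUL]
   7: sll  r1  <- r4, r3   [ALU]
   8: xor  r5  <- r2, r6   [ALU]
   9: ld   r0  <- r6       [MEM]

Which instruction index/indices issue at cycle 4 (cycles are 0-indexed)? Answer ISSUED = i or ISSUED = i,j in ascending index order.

t=0 i0:ld ; no-port MEM/BR
t=1 i1,i2:blt/or ; pair
t=2 i3,i4:mul/ld ; pair
t=3 i5:xor ; WAW r0
t=4 i6,i7:mul/sll ; pair
t=5 i8,i9:xor/ld ; pair

ISSUED = 6,7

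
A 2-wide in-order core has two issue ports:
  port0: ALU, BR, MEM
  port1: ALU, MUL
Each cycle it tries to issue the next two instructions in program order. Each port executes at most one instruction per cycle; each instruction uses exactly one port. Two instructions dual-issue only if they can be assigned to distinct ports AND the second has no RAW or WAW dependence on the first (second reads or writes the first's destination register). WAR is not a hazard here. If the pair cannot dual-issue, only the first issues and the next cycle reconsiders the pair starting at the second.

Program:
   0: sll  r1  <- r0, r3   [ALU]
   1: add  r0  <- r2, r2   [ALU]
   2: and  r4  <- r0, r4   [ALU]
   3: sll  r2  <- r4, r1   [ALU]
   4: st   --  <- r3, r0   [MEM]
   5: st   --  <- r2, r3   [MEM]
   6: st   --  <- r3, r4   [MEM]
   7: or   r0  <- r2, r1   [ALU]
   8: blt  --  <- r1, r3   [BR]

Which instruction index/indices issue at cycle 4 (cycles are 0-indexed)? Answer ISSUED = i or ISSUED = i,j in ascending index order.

  cy0 -> i0&i1 (sll/add) dual
  cy1 -> i2 (and) RAW r4
  cy2 -> i3&i4 (sll/st) dual
  cy3 -> i5 (st) no-port MEM/MEM
  cy4 -> i6&i7 (st/or) dual
  cy5 -> i8 (blt) tail

ISSUED = 6,7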